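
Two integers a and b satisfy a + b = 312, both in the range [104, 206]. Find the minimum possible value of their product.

ab = a(312 − a) is concave in a, so over [106, 206] it is minimized at an endpoint.
At the endpoint a = 106, b = 312 − 106 = 206, so ab = 106 × 206 = 21836.

21836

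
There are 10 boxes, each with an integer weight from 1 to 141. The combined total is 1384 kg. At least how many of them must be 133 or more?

If only k of them are at least 133, the other 10 − k are at most 132, so the total is at most k·141 + (10 − k)·132.
This must reach 1384, so k·141 + (10 − k)·132 ≥ 1384, giving k ≥ 8.
Exactly 8 works: 8 values at 141 and 2 at 132 total 1392; lower one of the high values by 8 (still ≥ 133) to hit 1384.

8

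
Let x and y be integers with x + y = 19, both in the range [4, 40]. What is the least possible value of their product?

60

Since x + y is fixed, pushing one of them to its bound minimizes the product.
The extreme feasible split is x = 4, y = 15, giving xy = 60.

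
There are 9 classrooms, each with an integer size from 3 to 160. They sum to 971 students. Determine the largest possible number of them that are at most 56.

4

Suppose k of them are at most 56. Those contribute at most 56 each and the rest at most 160 each.
So the total is at most 56k + 160(9 − k) = 1440 − 104k. This must still be ≥ 971, so k ≤ 4.
k = 4 is achieved by 4 values at 56 and 5 at 160, total 1024; lower one of the 160's by 53 (still > 56) to reach 971.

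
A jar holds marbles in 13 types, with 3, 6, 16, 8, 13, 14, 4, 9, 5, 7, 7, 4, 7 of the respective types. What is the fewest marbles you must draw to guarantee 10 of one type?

In the worst case you take as many as possible of each type without reaching 10: 3 + 6 + 9 + 8 + 9 + 9 + 4 + 9 + 5 + 7 + 7 + 4 + 7 = 87.
The next one must give 10 of some type, so 87 + 1 = 88.

88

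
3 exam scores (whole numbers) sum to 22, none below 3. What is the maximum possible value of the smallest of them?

7

The 3 values sum to 22, so their minimum is at most ⌊22/3⌋ = 7.
Taking 2 copies of 7 and 1 copy of 8 gives exactly 22, so 7 is attained.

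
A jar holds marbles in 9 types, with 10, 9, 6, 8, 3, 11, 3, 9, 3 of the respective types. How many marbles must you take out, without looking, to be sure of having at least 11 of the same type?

62

In the worst case you take as many as possible of each type without reaching 11: 10 + 9 + 6 + 8 + 3 + 10 + 3 + 9 + 3 = 61.
The next one must give 11 of some type, so 61 + 1 = 62.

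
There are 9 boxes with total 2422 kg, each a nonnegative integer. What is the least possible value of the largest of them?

270

The 9 values sum to 2422, so their maximum is at least ⌈2422/9⌉ = 270.
Equality holds with 1 value of 270 and 8 values of 269.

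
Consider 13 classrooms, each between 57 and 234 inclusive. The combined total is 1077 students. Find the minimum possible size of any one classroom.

57

Minimizing one value means maximizing the remaining 12.
The other 12 can take up 12 × 234 = 2808 ≥ 1077 − 57, so one classroom can sit at its floor of 57.
Achievable: one at 57 and the other 12 totalling 1020, which fits since 12 × 57 ≤ 1020 ≤ 12 × 234.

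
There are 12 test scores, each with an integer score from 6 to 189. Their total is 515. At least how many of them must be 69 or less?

Each value above 69 is at least 70, contributing at least 70 − 6 = 64 above the floor 6.
The sum exceeds the floor total 72 by 443, so at most ⌊443/64⌋ = 6 exceed 69, and at least 6 are ≤ 69.
Exactly 6 works: 6 values at 6 and 6 at 70 total 456; raise one of the low values by 59 (still ≤ 69) to hit 515.

6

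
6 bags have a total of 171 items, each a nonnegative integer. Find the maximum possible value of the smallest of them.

The average is 171/6 < 29, so some value is ≤ 28.
Equality holds with 3 values of 28 and 3 values of 29.

28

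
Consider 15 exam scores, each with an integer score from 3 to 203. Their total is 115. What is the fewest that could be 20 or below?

If only k of them are at most 20, the other 15 − k are at least 21, so the total is at least (15 − k)·21 + k·3.
This is ≤ 115, so (15 − k)·21 + 3k ≤ 115, which gives k ≥ 12.
Exactly 12 works: 12 values at 3 and 3 at 21 total 99; raise one of the low values by 16 (still ≤ 20) to hit 115.

12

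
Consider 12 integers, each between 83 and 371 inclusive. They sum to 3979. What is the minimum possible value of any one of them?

To make one integer as small as possible, make the other 11 as large as possible.
The other 11 can take up 11 × 371 = 4081 ≥ 3979 − 83, so one integer can sit at its floor of 83.
Achievable: one at 83 and the other 11 totalling 3896, which fits since 11 × 83 ≤ 3896 ≤ 11 × 371.

83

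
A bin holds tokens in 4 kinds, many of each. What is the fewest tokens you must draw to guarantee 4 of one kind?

13

You could draw 3 of every kind without reaching 4 of any — 12 in all.
One more forces 4 of some kind, so 12 + 1 = 13.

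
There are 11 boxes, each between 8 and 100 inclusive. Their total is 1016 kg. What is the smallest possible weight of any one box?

16

To make one box as small as possible, make the other 10 as large as possible.
The other 10 contribute at most 10 × 100 = 1000, leaving at least 1016 − 1000 = 16.
Since 16 ≥ 8, this is achievable: one at 16 and 10 at 100.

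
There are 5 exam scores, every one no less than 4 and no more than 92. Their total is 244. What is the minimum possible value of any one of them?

Minimizing one value means maximizing the remaining 4.
The other 4 can take up 4 × 92 = 368 ≥ 244 − 4, so one score can sit at its floor of 4.
Achievable: one at 4 and the other 4 totalling 240, which fits since 4 × 4 ≤ 240 ≤ 4 × 92.

4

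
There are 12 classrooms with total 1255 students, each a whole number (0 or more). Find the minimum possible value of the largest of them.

If every one of the 12 were at most 104, the total would be at most 12 × 104 = 1248 < 1255.
Achievable: 7 of them at 105 and 5 at 104 total 1255.

105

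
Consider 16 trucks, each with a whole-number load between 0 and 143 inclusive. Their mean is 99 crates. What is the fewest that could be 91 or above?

3

The total is 16 × 99 = 1584.
Suppose at most 16 − j of them reach 91; then j values are ≤ 90 and the rest ≤ 143.
The total is then ≤ 90·j + 143·(16 − j) = 2288 − 53j. For this to be ≥ 1584 we need j ≤ 13, so at least 16 − 13 = 3 must reach 91.
Exactly 3 works: 3 values at 143 and 13 at 90 total 1599; lower one of the high values by 15 (still ≥ 91) to hit 1584.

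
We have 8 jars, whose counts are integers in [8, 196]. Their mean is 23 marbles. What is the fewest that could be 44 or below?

5

The total is 8 × 23 = 184.
Each value above 44 is at least 45, contributing at least 45 − 8 = 37 above the floor 8.
The sum exceeds the floor total 64 by 120, so at most ⌊120/37⌋ = 3 exceed 44, and at least 5 are ≤ 44.
Exactly 5 works: 5 values at 8 and 3 at 45 total 175; raise one of the low values by 9 (still ≤ 44) to hit 184.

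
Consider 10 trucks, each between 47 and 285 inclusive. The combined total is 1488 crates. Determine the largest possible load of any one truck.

To make one truck as large as possible, make the other 9 as small as possible.
The other 9 contribute at least 9 × 47 = 423, leaving at most 1488 − 423 = 1065.
But each truck is capped at 285, so the maximum is 285.
Achievable: one at 285 and the other 9 totalling 1203, which fits since 9 × 47 ≤ 1203 ≤ 9 × 285.

285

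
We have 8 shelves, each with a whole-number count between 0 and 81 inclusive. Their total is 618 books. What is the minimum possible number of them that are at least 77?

If only k of them are at least 77, the other 8 − k are at most 76, so the total is at most k·81 + (8 − k)·76.
This must reach 618, so k·81 + (8 − k)·76 ≥ 618, giving k ≥ 2.
Exactly 2 works: 2 values at 81 and 6 at 76 total 618.

2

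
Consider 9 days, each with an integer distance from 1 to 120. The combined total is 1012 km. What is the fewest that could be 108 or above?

4

Suppose at most 9 − j of them reach 108; then j values are ≤ 107 and the rest ≤ 120.
The total is then ≤ 107·j + 120·(9 − j) = 1080 − 13j. For this to be ≥ 1012 we need j ≤ 5, so at least 9 − 5 = 4 must reach 108.
Exactly 4 works: 4 values at 120 and 5 at 107 total 1015; lower one of the high values by 3 (still ≥ 108) to hit 1012.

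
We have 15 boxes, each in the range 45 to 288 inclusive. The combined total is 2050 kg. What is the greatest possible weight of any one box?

288

To make one box as large as possible, make the other 14 as small as possible.
The other 14 contribute at least 14 × 45 = 630, leaving at most 2050 − 630 = 1420.
But each box is capped at 288, so the maximum is 288.
Achievable: one at 288 and the other 14 totalling 1762, which fits since 14 × 45 ≤ 1762 ≤ 14 × 288.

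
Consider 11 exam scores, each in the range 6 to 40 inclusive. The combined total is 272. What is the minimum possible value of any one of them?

6

To make one score as small as possible, make the other 10 as large as possible.
The other 10 can take up 10 × 40 = 400 ≥ 272 − 6, so one score can sit at its floor of 6.
Achievable: one at 6 and the other 10 totalling 266, which fits since 10 × 6 ≤ 266 ≤ 10 × 40.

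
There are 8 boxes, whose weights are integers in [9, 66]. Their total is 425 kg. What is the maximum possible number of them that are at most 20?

2

Suppose k of them are at most 20. Those contribute at most 20 each and the rest at most 66 each.
So the total is at most 20k + 66(8 − k) = 528 − 46k. This must still be ≥ 425, so k ≤ 2.
k = 2 is achieved by 2 values at 20 and 6 at 66, total 436; lower one of the 66's by 11 (still > 20) to reach 425.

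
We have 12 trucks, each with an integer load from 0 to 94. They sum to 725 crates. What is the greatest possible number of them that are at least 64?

With k values at 64 or above and the rest at least 0, the sum is at least 0 + 64k.
Since the sum is 725, we need 64k ≤ 725, i.e. k ≤ 11.
k = 11 is achieved by 11 values at 64 and 1 at 0, total 704; add 21 to one value (staying below 64) to reach 725.

11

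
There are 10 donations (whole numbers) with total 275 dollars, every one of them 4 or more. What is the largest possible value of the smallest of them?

27

The average is 275/10 < 28, so some value is ≤ 27.
Taking 5 copies of 27 and 5 copies of 28 gives exactly 275, so 27 is attained.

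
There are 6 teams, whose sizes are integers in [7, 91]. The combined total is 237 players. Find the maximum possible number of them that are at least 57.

3

If k of the values are ≥ 57, the total is ≥ 57k + 7(6 − k).
Setting 57k + 7(6 − k) ≤ 237 gives 50k ≤ 195, so k ≤ 3.
k = 3 is achieved by 3 values at 57 and 3 at 7, total 192; add 45 to one value (staying below 57) to reach 237.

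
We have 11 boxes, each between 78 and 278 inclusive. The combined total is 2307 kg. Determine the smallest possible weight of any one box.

To make one box as small as possible, make the other 10 as large as possible.
The other 10 can take up 10 × 278 = 2780 ≥ 2307 − 78, so one box can sit at its floor of 78.
Achievable: one at 78 and the other 10 totalling 2229, which fits since 10 × 78 ≤ 2229 ≤ 10 × 278.

78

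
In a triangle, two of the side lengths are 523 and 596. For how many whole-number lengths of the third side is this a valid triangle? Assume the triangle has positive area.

The triangle inequality gives |523 − 596| < c < 523 + 596, i.e. 73 < c < 1119.
So c can be any integer from 74 to 1118: 1045 values.

1045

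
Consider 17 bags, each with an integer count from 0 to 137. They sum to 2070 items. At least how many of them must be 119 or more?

Suppose at most 17 − j of them reach 119; then j values are ≤ 118 and the rest ≤ 137.
The total is then ≤ 118·j + 137·(17 − j) = 2329 − 19j. For this to be ≥ 2070 we need j ≤ 13, so at least 17 − 13 = 4 must reach 119.
Exactly 4 works: 4 values at 137 and 13 at 118 total 2082; lower one of the high values by 12 (still ≥ 119) to hit 2070.

4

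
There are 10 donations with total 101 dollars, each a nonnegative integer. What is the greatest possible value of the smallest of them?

10

The average is 101/10 < 11, so some value is ≤ 10.
Taking 9 copies of 10 and 1 copy of 11 gives exactly 101, so 10 is attained.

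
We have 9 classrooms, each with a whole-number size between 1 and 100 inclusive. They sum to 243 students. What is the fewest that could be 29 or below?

1

Each value above 29 is at least 30, contributing at least 30 − 1 = 29 above the floor 1.
The sum exceeds the floor total 9 by 234, so at most ⌊234/29⌋ = 8 exceed 29, and at least 1 are ≤ 29.
Exactly 1 works: 1 value at 1 and 8 at 30 total 241; raise one of the low values by 2 (still ≤ 29) to hit 243.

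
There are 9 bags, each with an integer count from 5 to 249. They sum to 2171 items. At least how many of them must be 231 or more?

If only k of them are at least 231, the other 9 − k are at most 230, so the total is at most k·249 + (9 − k)·230.
This must reach 2171, so k·249 + (9 − k)·230 ≥ 2171, giving k ≥ 6.
Exactly 6 works: 6 values at 249 and 3 at 230 total 2184; lower one of the high values by 13 (still ≥ 231) to hit 2171.

6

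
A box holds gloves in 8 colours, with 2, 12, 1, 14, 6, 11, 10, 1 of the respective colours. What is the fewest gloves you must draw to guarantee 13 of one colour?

In the worst case you take as many as possible of each colour without reaching 13: 2 + 12 + 1 + 12 + 6 + 11 + 10 + 1 = 55.
The next one must give 13 of some colour, so 55 + 1 = 56.

56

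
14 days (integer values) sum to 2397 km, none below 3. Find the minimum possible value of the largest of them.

172

Some value must be at least ⌈2397/14⌉ = 172, since 14 × 171 = 2394 < 2397.
Achievable: 3 of them at 172 and 11 at 171 total 2397.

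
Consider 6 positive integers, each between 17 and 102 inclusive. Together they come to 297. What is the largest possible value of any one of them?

Maximizing one value means minimizing the remaining 5.
The other 5 contribute at least 5 × 17 = 85, leaving at most 297 − 85 = 212.
But each integer is capped at 102, so the maximum is 102.
Achievable: one at 102 and the other 5 totalling 195, which fits since 5 × 17 ≤ 195 ≤ 5 × 102.

102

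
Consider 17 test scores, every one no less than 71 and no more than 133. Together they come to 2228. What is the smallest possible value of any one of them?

100

To make one score as small as possible, make the other 16 as large as possible.
The other 16 contribute at most 16 × 133 = 2128, leaving at least 2228 − 2128 = 100.
Since 100 ≥ 71, this is achievable: one at 100 and 16 at 133.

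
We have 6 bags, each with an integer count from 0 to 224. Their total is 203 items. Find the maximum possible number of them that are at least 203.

If k of the values are ≥ 203, the total is ≥ 203k + 0(6 − k).
Setting 203k + 0(6 − k) ≤ 203 gives 203k ≤ 203, so k ≤ 1.
k = 1 is achieved by 1 value at 203 and 5 at 0, total 203.

1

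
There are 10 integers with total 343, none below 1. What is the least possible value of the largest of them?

The average is 343/10 > 34, so not all 10 can be 34 or less; the largest is ≥ 35.
Taking 7 copies of 34 and 3 copies of 35 gives exactly 343, so 35 is attained.

35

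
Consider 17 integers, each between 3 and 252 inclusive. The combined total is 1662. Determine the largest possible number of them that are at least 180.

9

With k values at 180 or above and the rest at least 3, the sum is at least 51 + 177k.
Since the sum is 1662, we need 177k ≤ 1611, i.e. k ≤ 9.
k = 9 is achieved by 9 values at 180 and 8 at 3, total 1644; add 18 to one value (staying below 180) to reach 1662.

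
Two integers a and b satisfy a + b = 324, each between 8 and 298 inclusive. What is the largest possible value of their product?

For a fixed sum, the product ab is largest when a and b are as close as possible.
Taking a = 162 and b = 162 (both in [8, 298]) gives ab = 26244.

26244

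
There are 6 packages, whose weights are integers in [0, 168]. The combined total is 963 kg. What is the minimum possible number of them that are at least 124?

5

Suppose at most 6 − j of them reach 124; then j values are ≤ 123 and the rest ≤ 168.
The total is then ≤ 123·j + 168·(6 − j) = 1008 − 45j. For this to be ≥ 963 we need j ≤ 1, so at least 6 − 1 = 5 must reach 124.
Exactly 5 works: 5 values at 168 and 1 at 123 total 963.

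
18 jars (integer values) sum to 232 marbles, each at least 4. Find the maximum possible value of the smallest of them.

If every one of the 18 were at least 13, the total would be at least 18 × 13 = 234 > 232.
Achievable: 2 of them at 12 and 16 at 13 total 232.

12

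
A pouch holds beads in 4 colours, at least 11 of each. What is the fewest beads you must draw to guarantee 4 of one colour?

13

You could draw 3 of every colour without reaching 4 of any — 12 in all.
One more forces 4 of some colour, so 12 + 1 = 13.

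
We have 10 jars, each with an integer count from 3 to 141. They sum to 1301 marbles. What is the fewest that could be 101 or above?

8

Suppose at most 10 − j of them reach 101; then j values are ≤ 100 and the rest ≤ 141.
The total is then ≤ 100·j + 141·(10 − j) = 1410 − 41j. For this to be ≥ 1301 we need j ≤ 2, so at least 10 − 2 = 8 must reach 101.
Exactly 8 works: 8 values at 141 and 2 at 100 total 1328; lower one of the high values by 27 (still ≥ 101) to hit 1301.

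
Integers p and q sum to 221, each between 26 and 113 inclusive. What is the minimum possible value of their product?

pq = p(221 − p) is concave in p, so over [108, 113] it is minimized at an endpoint.
At the endpoint p = 108, q = 221 − 108 = 113, so pq = 108 × 113 = 12204.

12204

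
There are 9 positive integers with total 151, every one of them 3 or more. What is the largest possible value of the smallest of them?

If every one of the 9 were at least 17, the total would be at least 9 × 17 = 153 > 151.
Taking 2 copies of 16 and 7 copies of 17 gives exactly 151, so 16 is attained.

16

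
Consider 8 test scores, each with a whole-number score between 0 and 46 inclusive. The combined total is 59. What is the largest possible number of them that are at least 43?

1

With k values at 43 or above and the rest at least 0, the sum is at least 0 + 43k.
Since the sum is 59, we need 43k ≤ 59, i.e. k ≤ 1.
k = 1 is achieved by 1 value at 43 and 7 at 0, total 43; add 16 to one value (staying below 43) to reach 59.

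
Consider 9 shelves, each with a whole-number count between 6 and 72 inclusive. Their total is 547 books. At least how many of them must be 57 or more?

Each value short of 57 is at most 56, costing at least 72 − 56 = 16 against the maximum total of 648.
We can afford to lose at most 648 − 547 = 101, so at most ⌊101/16⌋ = 6 fall short, and at least 3 are ≥ 57.
Exactly 3 works: 3 values at 72 and 6 at 56 total 552; lower one of the high values by 5 (still ≥ 57) to hit 547.

3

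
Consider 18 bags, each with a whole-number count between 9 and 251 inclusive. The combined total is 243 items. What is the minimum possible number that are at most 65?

17

If only k of them are at most 65, the other 18 − k are at least 66, so the total is at least (18 − k)·66 + k·9.
This is ≤ 243, so (18 − k)·66 + 9k ≤ 243, which gives k ≥ 17.
Exactly 17 works: 17 values at 9 and 1 at 66 total 219; raise one of the low values by 24 (still ≤ 65) to hit 243.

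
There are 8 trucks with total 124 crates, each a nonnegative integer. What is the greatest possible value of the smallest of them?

The 8 values sum to 124, so their minimum is at most ⌊124/8⌋ = 15.
Taking 4 copies of 15 and 4 copies of 16 gives exactly 124, so 15 is attained.

15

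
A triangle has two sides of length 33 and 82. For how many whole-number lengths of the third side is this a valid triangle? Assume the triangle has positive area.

65

The triangle inequality gives |33 − 82| < c < 33 + 82, i.e. 49 < c < 115.
So c can be any integer from 50 to 114: 65 values.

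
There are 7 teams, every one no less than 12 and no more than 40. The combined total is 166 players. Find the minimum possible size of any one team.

To make one team as small as possible, make the other 6 as large as possible.
The other 6 can take up 6 × 40 = 240 ≥ 166 − 12, so one team can sit at its floor of 12.
Achievable: one at 12 and the other 6 totalling 154, which fits since 6 × 12 ≤ 154 ≤ 6 × 40.

12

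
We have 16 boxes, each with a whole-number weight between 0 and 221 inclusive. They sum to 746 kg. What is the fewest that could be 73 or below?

6

Let j be the number exceeding 73. Then the total is ≥ 74·j + 0·(16 − j) = 0 + 74j.
So 74j ≤ 746 and j ≤ 10; hence at least 16 − 10 = 6 are ≤ 73.
Exactly 6 works: 6 values at 0 and 10 at 74 total 740; raise one of the low values by 6 (still ≤ 73) to hit 746.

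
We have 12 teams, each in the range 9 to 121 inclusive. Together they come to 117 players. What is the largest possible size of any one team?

Maximizing one value means minimizing the remaining 11.
The other 11 contribute at least 11 × 9 = 99, leaving at most 117 − 99 = 18.
Since 18 ≤ 121, this is achievable: one at 18 and 11 at 9.

18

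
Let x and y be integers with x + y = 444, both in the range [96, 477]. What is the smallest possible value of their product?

For a fixed sum, xy is smallest when x and y are as far apart as possible.
At the endpoint x = 96, y = 444 − 96 = 348, so xy = 96 × 348 = 33408.

33408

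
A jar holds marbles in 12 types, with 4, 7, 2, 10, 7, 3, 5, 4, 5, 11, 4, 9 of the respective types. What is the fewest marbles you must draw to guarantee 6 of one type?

In the worst case you take as many as possible of each type without reaching 6: 4 + 5 + 2 + 5 + 5 + 3 + 5 + 4 + 5 + 5 + 4 + 5 = 52.
The next one must give 6 of some type, so 52 + 1 = 53.

53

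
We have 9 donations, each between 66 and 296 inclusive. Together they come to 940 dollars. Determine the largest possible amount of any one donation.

296

To make one donation as large as possible, make the other 8 as small as possible.
The other 8 contribute at least 8 × 66 = 528, leaving at most 940 − 528 = 412.
But each donation is capped at 296, so the maximum is 296.
Achievable: one at 296 and the other 8 totalling 644, which fits since 8 × 66 ≤ 644 ≤ 8 × 296.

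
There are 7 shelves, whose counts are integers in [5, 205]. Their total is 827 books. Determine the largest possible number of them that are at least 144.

5

If k of the values are ≥ 144, the total is ≥ 144k + 5(7 − k).
Setting 144k + 5(7 − k) ≤ 827 gives 139k ≤ 792, so k ≤ 5.
k = 5 is achieved by 5 values at 144 and 2 at 5, total 730; add 97 to one value (staying below 144) to reach 827.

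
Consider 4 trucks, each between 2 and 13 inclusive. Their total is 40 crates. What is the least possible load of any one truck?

2

To make one truck as small as possible, make the other 3 as large as possible.
The other 3 can take up 3 × 13 = 39 ≥ 40 − 2, so one truck can sit at its floor of 2.
Achievable: one at 2 and the other 3 totalling 38, which fits since 3 × 2 ≤ 38 ≤ 3 × 13.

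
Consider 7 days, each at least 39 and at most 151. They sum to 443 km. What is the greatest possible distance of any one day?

151

Maximizing one value means minimizing the remaining 6.
The other 6 contribute at least 6 × 39 = 234, leaving at most 443 − 234 = 209.
But each day is capped at 151, so the maximum is 151.
Achievable: one at 151 and the other 6 totalling 292, which fits since 6 × 39 ≤ 292 ≤ 6 × 151.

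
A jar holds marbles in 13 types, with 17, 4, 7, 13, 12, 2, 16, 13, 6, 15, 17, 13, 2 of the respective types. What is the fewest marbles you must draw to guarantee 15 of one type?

In the worst case you take as many as possible of each type without reaching 15: 14 + 4 + 7 + 13 + 12 + 2 + 14 + 13 + 6 + 14 + 14 + 13 + 2 = 128.
The next one must give 15 of some type, so 128 + 1 = 129.

129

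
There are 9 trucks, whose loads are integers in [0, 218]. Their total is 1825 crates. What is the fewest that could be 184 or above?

Suppose at most 9 − j of them reach 184; then j values are ≤ 183 and the rest ≤ 218.
The total is then ≤ 183·j + 218·(9 − j) = 1962 − 35j. For this to be ≥ 1825 we need j ≤ 3, so at least 9 − 3 = 6 must reach 184.
Exactly 6 works: 6 values at 218 and 3 at 183 total 1857; lower one of the high values by 32 (still ≥ 184) to hit 1825.

6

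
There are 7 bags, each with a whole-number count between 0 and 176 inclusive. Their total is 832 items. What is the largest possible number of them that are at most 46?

3

Each value at 46 or below falls at least 176 − 46 = 130 short of the ceiling 176.
The ceiling total is 7 × 176 = 1232, and we need 832, so at most ⌊(1232 − 832)/130⌋ = 3 can be that low.
k = 3 is achieved by 3 values at 46 and 4 at 176, total 842; lower one of the 176's by 10 (still > 46) to reach 832.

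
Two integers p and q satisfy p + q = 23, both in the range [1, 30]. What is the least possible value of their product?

Since p + q is fixed, pushing one of them to its bound minimizes the product.
At the endpoint p = 1, q = 23 − 1 = 22, so pq = 1 × 22 = 22.

22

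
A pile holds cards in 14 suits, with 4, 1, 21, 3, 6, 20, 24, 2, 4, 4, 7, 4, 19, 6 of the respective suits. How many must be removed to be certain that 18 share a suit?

110

In the worst case you take as many as possible of each suit without reaching 18: 4 + 1 + 17 + 3 + 6 + 17 + 17 + 2 + 4 + 4 + 7 + 4 + 17 + 6 = 109.
The next one must give 18 of some suit, so 109 + 1 = 110.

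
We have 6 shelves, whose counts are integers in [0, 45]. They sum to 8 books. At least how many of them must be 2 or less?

If only k of them are at most 2, the other 6 − k are at least 3, so the total is at least (6 − k)·3 + k·0.
This is ≤ 8, so (6 − k)·3 + 0k ≤ 8, which gives k ≥ 4.
Exactly 4 works: 4 values at 0 and 2 at 3 total 6; raise one of the low values by 2 (still ≤ 2) to hit 8.

4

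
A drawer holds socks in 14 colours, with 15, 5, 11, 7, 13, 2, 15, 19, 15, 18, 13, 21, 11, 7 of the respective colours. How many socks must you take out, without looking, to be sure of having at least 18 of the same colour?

166

In the worst case you take as many as possible of each colour without reaching 18: 15 + 5 + 11 + 7 + 13 + 2 + 15 + 17 + 15 + 17 + 13 + 17 + 11 + 7 = 165.
The next one must give 18 of some colour, so 165 + 1 = 166.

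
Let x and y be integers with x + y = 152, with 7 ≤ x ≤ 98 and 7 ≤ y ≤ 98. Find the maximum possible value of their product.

xy = x(152 − x) is maximized when x is as near 152/2 as the bounds allow.
Taking x = 76 and y = 76 (both in [7, 98]) gives xy = 5776.

5776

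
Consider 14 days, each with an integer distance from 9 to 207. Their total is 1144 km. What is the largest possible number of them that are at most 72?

12

Suppose k of them are at most 72. Those contribute at most 72 each and the rest at most 207 each.
So the total is at most 72k + 207(14 − k) = 2898 − 135k. This must still be ≥ 1144, so k ≤ 12.
k = 12 is achieved by 12 values at 72 and 2 at 207, total 1278; lower one of the 207's by 134 (still > 72) to reach 1144.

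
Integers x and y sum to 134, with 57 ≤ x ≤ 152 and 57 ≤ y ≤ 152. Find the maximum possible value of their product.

xy = x(134 − x) is maximized when x is as near 134/2 as the bounds allow.
Taking x = 67 and y = 67 (both in [57, 152]) gives xy = 4489.

4489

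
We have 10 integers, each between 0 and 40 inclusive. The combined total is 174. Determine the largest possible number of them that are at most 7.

Suppose k of them are at most 7. Those contribute at most 7 each and the rest at most 40 each.
So the total is at most 7k + 40(10 − k) = 400 − 33k. This must still be ≥ 174, so k ≤ 6.
k = 6 is achieved by 6 values at 7 and 4 at 40, total 202; lower one of the 40's by 28 (still > 7) to reach 174.

6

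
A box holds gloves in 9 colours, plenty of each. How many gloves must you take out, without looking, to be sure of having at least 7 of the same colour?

In the worst case you draw 6 of each of the 9 colours: 9 × 6 = 54.
One more forces 7 of some colour, so 54 + 1 = 55.

55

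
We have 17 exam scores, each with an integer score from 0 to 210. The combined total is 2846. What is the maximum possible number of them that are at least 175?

16

If k of the values are ≥ 175, the total is ≥ 175k + 0(17 − k).
Setting 175k + 0(17 − k) ≤ 2846 gives 175k ≤ 2846, so k ≤ 16.
k = 16 is achieved by 16 values at 175 and 1 at 0, total 2800; add 46 to one value (staying below 175) to reach 2846.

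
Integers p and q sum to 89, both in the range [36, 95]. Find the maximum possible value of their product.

For a fixed sum, the product pq is largest when p and q are as close as possible.
Taking p = 44 and q = 45 (both in [36, 95]) gives pq = 1980.

1980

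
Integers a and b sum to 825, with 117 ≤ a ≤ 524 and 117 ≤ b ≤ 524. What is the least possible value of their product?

ab = a(825 − a) is concave in a, so over [301, 524] it is minimized at an endpoint.
The extreme feasible split is a = 301, b = 524, giving ab = 157724.

157724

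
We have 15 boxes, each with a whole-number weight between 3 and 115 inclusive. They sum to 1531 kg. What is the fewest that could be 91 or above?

8

If only k of them are at least 91, the other 15 − k are at most 90, so the total is at most k·115 + (15 − k)·90.
This must reach 1531, so k·115 + (15 − k)·90 ≥ 1531, giving k ≥ 8.
Exactly 8 works: 8 values at 115 and 7 at 90 total 1550; lower one of the high values by 19 (still ≥ 91) to hit 1531.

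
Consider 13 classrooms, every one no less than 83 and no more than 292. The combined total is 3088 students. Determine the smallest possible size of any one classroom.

83

To make one classroom as small as possible, make the other 12 as large as possible.
The other 12 can take up 12 × 292 = 3504 ≥ 3088 − 83, so one classroom can sit at its floor of 83.
Achievable: one at 83 and the other 12 totalling 3005, which fits since 12 × 83 ≤ 3005 ≤ 12 × 292.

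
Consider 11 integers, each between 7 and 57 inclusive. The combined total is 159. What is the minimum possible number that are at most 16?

Each value above 16 is at least 17, contributing at least 17 − 7 = 10 above the floor 7.
The sum exceeds the floor total 77 by 82, so at most ⌊82/10⌋ = 8 exceed 16, and at least 3 are ≤ 16.
Exactly 3 works: 3 values at 7 and 8 at 17 total 157; raise one of the low values by 2 (still ≤ 16) to hit 159.

3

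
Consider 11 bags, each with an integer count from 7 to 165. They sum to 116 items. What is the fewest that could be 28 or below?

10

Let j be the number exceeding 28. Then the total is ≥ 29·j + 7·(11 − j) = 77 + 22j.
So 22j ≤ 39 and j ≤ 1; hence at least 11 − 1 = 10 are ≤ 28.
Exactly 10 works: 10 values at 7 and 1 at 29 total 99; raise one of the low values by 17 (still ≤ 28) to hit 116.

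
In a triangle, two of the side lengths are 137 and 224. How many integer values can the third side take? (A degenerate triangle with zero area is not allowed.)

273

The triangle inequality gives |137 − 224| < c < 137 + 224, i.e. 87 < c < 361.
So c can be any integer from 88 to 360: 273 values.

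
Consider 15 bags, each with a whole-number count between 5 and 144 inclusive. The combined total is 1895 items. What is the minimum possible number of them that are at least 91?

11

Suppose at most 15 − j of them reach 91; then j values are ≤ 90 and the rest ≤ 144.
The total is then ≤ 90·j + 144·(15 − j) = 2160 − 54j. For this to be ≥ 1895 we need j ≤ 4, so at least 15 − 4 = 11 must reach 91.
Exactly 11 works: 11 values at 144 and 4 at 90 total 1944; lower one of the high values by 49 (still ≥ 91) to hit 1895.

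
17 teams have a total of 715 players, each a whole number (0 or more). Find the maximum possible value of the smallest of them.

The 17 values sum to 715, so their minimum is at most ⌊715/17⌋ = 42.
Equality holds with 16 values of 42 and 1 value of 43.

42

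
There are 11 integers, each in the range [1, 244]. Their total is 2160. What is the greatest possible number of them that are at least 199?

10

With k values at 199 or above and the rest at least 1, the sum is at least 11 + 198k.
Since the sum is 2160, we need 198k ≤ 2149, i.e. k ≤ 10.
k = 10 is achieved by 10 values at 199 and 1 at 1, total 1991; add 169 to one value (staying below 199) to reach 2160.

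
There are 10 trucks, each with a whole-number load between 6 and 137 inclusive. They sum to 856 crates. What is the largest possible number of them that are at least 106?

7

With k values at 106 or above and the rest at least 6, the sum is at least 60 + 100k.
Since the sum is 856, we need 100k ≤ 796, i.e. k ≤ 7.
k = 7 is achieved by 7 values at 106 and 3 at 6, total 760; add 96 to one value (staying below 106) to reach 856.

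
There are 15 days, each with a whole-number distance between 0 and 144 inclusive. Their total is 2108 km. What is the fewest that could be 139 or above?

7

Each value short of 139 is at most 138, costing at least 144 − 138 = 6 against the maximum total of 2160.
We can afford to lose at most 2160 − 2108 = 52, so at most ⌊52/6⌋ = 8 fall short, and at least 7 are ≥ 139.
Exactly 7 works: 7 values at 144 and 8 at 138 total 2112; lower one of the high values by 4 (still ≥ 139) to hit 2108.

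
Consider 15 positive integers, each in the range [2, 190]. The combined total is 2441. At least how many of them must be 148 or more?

6

Suppose at most 15 − j of them reach 148; then j values are ≤ 147 and the rest ≤ 190.
The total is then ≤ 147·j + 190·(15 − j) = 2850 − 43j. For this to be ≥ 2441 we need j ≤ 9, so at least 15 − 9 = 6 must reach 148.
Exactly 6 works: 6 values at 190 and 9 at 147 total 2463; lower one of the high values by 22 (still ≥ 148) to hit 2441.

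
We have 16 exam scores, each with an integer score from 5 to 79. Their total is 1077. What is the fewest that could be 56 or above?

Each value short of 56 is at most 55, costing at least 79 − 55 = 24 against the maximum total of 1264.
We can afford to lose at most 1264 − 1077 = 187, so at most ⌊187/24⌋ = 7 fall short, and at least 9 are ≥ 56.
Exactly 9 works: 9 values at 79 and 7 at 55 total 1096; lower one of the high values by 19 (still ≥ 56) to hit 1077.

9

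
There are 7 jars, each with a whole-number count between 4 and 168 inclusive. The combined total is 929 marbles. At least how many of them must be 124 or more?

Suppose at most 7 − j of them reach 124; then j values are ≤ 123 and the rest ≤ 168.
The total is then ≤ 123·j + 168·(7 − j) = 1176 − 45j. For this to be ≥ 929 we need j ≤ 5, so at least 7 − 5 = 2 must reach 124.
Exactly 2 works: 2 values at 168 and 5 at 123 total 951; lower one of the high values by 22 (still ≥ 124) to hit 929.

2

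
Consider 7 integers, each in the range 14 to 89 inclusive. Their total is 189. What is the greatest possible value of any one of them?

To make one integer as large as possible, make the other 6 as small as possible.
The other 6 contribute at least 6 × 14 = 84, leaving at most 189 − 84 = 105.
But each integer is capped at 89, so the maximum is 89.
Achievable: one at 89 and the other 6 totalling 100, which fits since 6 × 14 ≤ 100 ≤ 6 × 89.

89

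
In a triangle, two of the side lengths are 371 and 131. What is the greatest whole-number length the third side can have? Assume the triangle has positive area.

The third side must be less than 371 + 131 = 502.
The largest integer below 502 is 501.

501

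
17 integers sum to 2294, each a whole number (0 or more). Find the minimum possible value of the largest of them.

135

Some value must be at least ⌈2294/17⌉ = 135, since 17 × 134 = 2278 < 2294.
Achievable: 16 of them at 135 and 1 at 134 total 2294.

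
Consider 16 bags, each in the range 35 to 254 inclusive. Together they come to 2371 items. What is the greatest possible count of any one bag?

254

To make one bag as large as possible, make the other 15 as small as possible.
The other 15 contribute at least 15 × 35 = 525, leaving at most 2371 − 525 = 1846.
But each bag is capped at 254, so the maximum is 254.
Achievable: one at 254 and the other 15 totalling 2117, which fits since 15 × 35 ≤ 2117 ≤ 15 × 254.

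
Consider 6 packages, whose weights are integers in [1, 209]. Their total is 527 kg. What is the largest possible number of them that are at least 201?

2

With k values at 201 or above and the rest at least 1, the sum is at least 6 + 200k.
Since the sum is 527, we need 200k ≤ 521, i.e. k ≤ 2.
k = 2 is achieved by 2 values at 201 and 4 at 1, total 406; add 121 to one value (staying below 201) to reach 527.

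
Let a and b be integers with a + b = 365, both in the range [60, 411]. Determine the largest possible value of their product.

33306

With a + b fixed, ab peaks when the two are closest together.
Taking a = 182 and b = 183 (both in [60, 411]) gives ab = 33306.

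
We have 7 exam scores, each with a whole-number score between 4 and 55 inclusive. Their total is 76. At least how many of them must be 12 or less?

2

If only k of them are at most 12, the other 7 − k are at least 13, so the total is at least (7 − k)·13 + k·4.
This is ≤ 76, so (7 − k)·13 + 4k ≤ 76, which gives k ≥ 2.
Exactly 2 works: 2 values at 4 and 5 at 13 total 73; raise one of the low values by 3 (still ≤ 12) to hit 76.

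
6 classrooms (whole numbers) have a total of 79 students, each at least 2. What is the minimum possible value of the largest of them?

The 6 values sum to 79, so their maximum is at least ⌈79/6⌉ = 14.
Taking 5 copies of 13 and 1 copy of 14 gives exactly 79, so 14 is attained.

14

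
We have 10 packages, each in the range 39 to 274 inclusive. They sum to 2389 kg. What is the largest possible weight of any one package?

274

To make one package as large as possible, make the other 9 as small as possible.
The other 9 contribute at least 9 × 39 = 351, leaving at most 2389 − 351 = 2038.
But each package is capped at 274, so the maximum is 274.
Achievable: one at 274 and the other 9 totalling 2115, which fits since 9 × 39 ≤ 2115 ≤ 9 × 274.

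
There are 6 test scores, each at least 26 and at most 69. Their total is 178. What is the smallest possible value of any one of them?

26

To make one score as small as possible, make the other 5 as large as possible.
The other 5 can take up 5 × 69 = 345 ≥ 178 − 26, so one score can sit at its floor of 26.
Achievable: one at 26 and the other 5 totalling 152, which fits since 5 × 26 ≤ 152 ≤ 5 × 69.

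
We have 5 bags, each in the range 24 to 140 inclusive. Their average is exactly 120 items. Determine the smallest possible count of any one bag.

Minimizing one value means maximizing the remaining 4.
The total is 5 × 120 = 600.
The other 4 contribute at most 4 × 140 = 560, leaving at least 600 − 560 = 40.
Since 40 ≥ 24, this is achievable: one at 40 and 4 at 140.

40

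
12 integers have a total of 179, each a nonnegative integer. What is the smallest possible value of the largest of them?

The 12 values sum to 179, so their maximum is at least ⌈179/12⌉ = 15.
Taking 1 copy of 14 and 11 copies of 15 gives exactly 179, so 15 is attained.

15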